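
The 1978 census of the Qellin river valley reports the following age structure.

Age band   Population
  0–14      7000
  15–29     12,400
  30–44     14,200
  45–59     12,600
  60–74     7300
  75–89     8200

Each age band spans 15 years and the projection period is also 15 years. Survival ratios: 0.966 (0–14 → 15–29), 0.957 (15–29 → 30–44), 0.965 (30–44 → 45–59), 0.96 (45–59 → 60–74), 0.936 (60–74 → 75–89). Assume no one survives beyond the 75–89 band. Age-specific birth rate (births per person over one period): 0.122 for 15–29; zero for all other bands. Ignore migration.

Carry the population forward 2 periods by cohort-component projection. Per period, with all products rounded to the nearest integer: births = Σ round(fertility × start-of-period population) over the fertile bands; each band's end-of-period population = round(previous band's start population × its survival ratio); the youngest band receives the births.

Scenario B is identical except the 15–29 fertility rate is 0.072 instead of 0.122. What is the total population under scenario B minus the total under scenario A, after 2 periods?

-937

Call the groups 1 to 6, youngest first.
Period 1:
Births: 12400 * 0.122 = 1513
Group 2: 7000 * 0.966 = 6762
Group 3: 12400 * 0.957 = 11867
Group 4: 14200 * 0.965 = 13703
Group 5: 12600 * 0.96 = 12096
Group 6: 7300 * 0.936 = 6833
→ [1513, 6762, 11867, 13703, 12096, 6833]
Period 2:
Births: 6762 * 0.122 = 825
Group 2: 1513 * 0.966 = 1462
Group 3: 6762 * 0.957 = 6471
Group 4: 11867 * 0.965 = 11452
Group 5: 13703 * 0.96 = 13155
Group 6: 12096 * 0.936 = 11322
→ [825, 1462, 6471, 11452, 13155, 11322]
Scenario A total after 2 periods: 44687
Scenario B projection —
Period 1:
Births: 12400 * 0.072 = 893
Group 2: 7000 * 0.966 = 6762
Group 3: 12400 * 0.957 = 11867
Group 4: 14200 * 0.965 = 13703
Group 5: 12600 * 0.96 = 12096
Group 6: 7300 * 0.936 = 6833
→ [893, 6762, 11867, 13703, 12096, 6833]
Period 2:
Births: 6762 * 0.072 = 487
Group 2: 893 * 0.966 = 863
Group 3: 6762 * 0.957 = 6471
Group 4: 11867 * 0.965 = 11452
Group 5: 13703 * 0.96 = 13155
Group 6: 12096 * 0.936 = 11322
→ [487, 863, 6471, 11452, 13155, 11322]
Scenario B total after 2 periods: 43750
Difference B − A = 43750 − 44687 = -937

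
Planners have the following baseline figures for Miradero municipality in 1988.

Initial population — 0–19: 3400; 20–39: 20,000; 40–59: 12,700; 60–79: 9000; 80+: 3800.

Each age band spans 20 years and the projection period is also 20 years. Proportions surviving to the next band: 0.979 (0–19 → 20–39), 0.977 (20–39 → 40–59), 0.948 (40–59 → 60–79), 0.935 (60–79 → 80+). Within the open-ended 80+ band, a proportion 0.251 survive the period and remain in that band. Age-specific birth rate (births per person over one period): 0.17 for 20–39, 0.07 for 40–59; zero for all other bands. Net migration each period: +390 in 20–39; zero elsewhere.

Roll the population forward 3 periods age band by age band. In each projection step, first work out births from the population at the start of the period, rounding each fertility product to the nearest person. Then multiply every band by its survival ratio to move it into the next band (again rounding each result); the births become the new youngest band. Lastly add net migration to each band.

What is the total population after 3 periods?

[period 1]
Births: 20000 * 0.17 = 3400, 12700 * 0.07 = 889 ⇒ total 4289
20–39: 3400 * 0.979 = 3329
40–59: 20000 * 0.977 = 19540
60–79: 12700 * 0.948 = 12040
80+: 9000 * 0.935 + 3800 * 0.251 = 8415 + 954 = 9369
Net migration: 20–39 + 390 → 3719
→ [4289, 3719, 19540, 12040, 9369]
[period 2]
Births: 3719 * 0.17 = 632, 19540 * 0.07 = 1368 ⇒ total 2000
20–39: 4289 * 0.979 = 4199
40–59: 3719 * 0.977 = 3633
60–79: 19540 * 0.948 = 18524
80+: 12040 * 0.935 + 9369 * 0.251 = 11257 + 2352 = 13609
Net migration: 20–39 + 390 → 4589
→ [2000, 4589, 3633, 18524, 13609]
[period 3]
Births: 4589 * 0.17 = 780, 3633 * 0.07 = 254 ⇒ total 1034
20–39: 2000 * 0.979 = 1958
40–59: 4589 * 0.977 = 4483
60–79: 3633 * 0.948 = 3444
80+: 18524 * 0.935 + 13609 * 0.251 = 17320 + 3416 = 20736
Net migration: 20–39 + 390 → 2348
→ [1034, 2348, 4483, 3444, 20736]
Total after period 3: 1034 + 2348 + 4483 + 3444 + 20736 = 32045

32045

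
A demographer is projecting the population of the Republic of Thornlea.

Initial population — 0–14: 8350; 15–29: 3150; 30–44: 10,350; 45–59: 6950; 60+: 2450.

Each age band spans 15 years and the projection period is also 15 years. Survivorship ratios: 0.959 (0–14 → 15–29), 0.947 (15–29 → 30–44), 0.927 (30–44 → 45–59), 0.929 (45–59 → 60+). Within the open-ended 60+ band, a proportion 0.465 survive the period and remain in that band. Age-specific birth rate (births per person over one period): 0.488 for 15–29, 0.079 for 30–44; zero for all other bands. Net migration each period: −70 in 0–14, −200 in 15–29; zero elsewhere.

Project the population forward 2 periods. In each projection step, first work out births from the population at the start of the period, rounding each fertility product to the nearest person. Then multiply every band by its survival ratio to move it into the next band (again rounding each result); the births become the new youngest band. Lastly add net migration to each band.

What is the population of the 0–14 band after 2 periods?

3976

Let band 1 be 0–14 through band 5 = 60+.
After projecting period 1:
Births: 3150 × 0.488 = 1537, 10350 × 0.079 = 818 ⇒ total 2355
Band 2: 8350 × 0.959 = 8008
Band 3: 3150 × 0.947 = 2983
Band 4: 10350 × 0.927 = 9594
Band 5: 6950 × 0.929 + 2450 × 0.465 = 6457 + 1139 = 7596
Net migration: Band 1 − 70 → 2285; Band 2 − 200 → 7808
Giving 2285 / 7808 / 2983 / 9594 / 7596.
After projecting period 2:
Births: 7808 × 0.488 = 3810, 2983 × 0.079 = 236 ⇒ total 4046
Band 2: 2285 × 0.959 = 2191
Band 3: 7808 × 0.947 = 7394
Band 4: 2983 × 0.927 = 2765
Band 5: 9594 × 0.929 + 7596 × 0.465 = 8913 + 3532 = 12445
Net migration: Band 1 − 70 → 3976; Band 2 − 200 → 1991
Giving 3976 / 1991 / 7394 / 2765 / 12445.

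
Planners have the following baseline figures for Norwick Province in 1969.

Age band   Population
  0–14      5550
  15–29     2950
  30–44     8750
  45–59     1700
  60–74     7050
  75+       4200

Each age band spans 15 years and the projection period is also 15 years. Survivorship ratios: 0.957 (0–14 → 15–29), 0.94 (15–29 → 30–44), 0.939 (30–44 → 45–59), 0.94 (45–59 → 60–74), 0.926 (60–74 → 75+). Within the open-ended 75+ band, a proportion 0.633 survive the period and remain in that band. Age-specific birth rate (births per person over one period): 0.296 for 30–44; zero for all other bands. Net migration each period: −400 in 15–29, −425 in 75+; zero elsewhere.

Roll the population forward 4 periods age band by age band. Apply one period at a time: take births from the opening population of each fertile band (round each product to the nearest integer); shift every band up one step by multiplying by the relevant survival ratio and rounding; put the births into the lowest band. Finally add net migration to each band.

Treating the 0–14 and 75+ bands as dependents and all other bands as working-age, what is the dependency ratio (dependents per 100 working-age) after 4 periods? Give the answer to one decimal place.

[period 1]
Births: 8750 × 0.296 = 2590
15–29: 5550 × 0.957 = 5311
30–44: 2950 × 0.94 = 2773
45–59: 8750 × 0.939 = 8216
60–74: 1700 × 0.94 = 1598
75+: 7050 × 0.926 + 4200 × 0.633 = 6528 + 2659 = 9187
Net migration: 15–29 − 400 → 4911; 75+ − 425 → 8762
Population now: 0–14=2590, 15–29=4911, 30–44=2773, 45–59=8216, 60–74=1598, 75+=8762
[period 2]
Births: 2773 × 0.296 = 821
15–29: 2590 × 0.957 = 2479
30–44: 4911 × 0.94 = 4616
45–59: 2773 × 0.939 = 2604
60–74: 8216 × 0.94 = 7723
75+: 1598 × 0.926 + 8762 × 0.633 = 1480 + 5546 = 7026
Net migration: 15–29 − 400 → 2079; 75+ − 425 → 6601
Population now: 0–14=821, 15–29=2079, 30–44=4616, 45–59=2604, 60–74=7723, 75+=6601
[period 3]
Births: 4616 × 0.296 = 1366
15–29: 821 × 0.957 = 786
30–44: 2079 × 0.94 = 1954
45–59: 4616 × 0.939 = 4334
60–74: 2604 × 0.94 = 2448
75+: 7723 × 0.926 + 6601 × 0.633 = 7151 + 4178 = 11329
Net migration: 15–29 − 400 → 386; 75+ − 425 → 10904
Population now: 0–14=1366, 15–29=386, 30–44=1954, 45–59=4334, 60–74=2448, 75+=10904
[period 4]
Births: 1954 × 0.296 = 578
15–29: 1366 × 0.957 = 1307
30–44: 386 × 0.94 = 363
45–59: 1954 × 0.939 = 1835
60–74: 4334 × 0.94 = 4074
75+: 2448 × 0.926 + 10904 × 0.633 = 2267 + 6902 = 9169
Net migration: 15–29 − 400 → 907; 75+ − 425 → 8744
Population now: 0–14=578, 15–29=907, 30–44=363, 45–59=1835, 60–74=4074, 75+=8744
Dependents (band 0–14 + band 75+) = 578 + 8744 = 9322; working-age = 7179; ratio = 9322/7179 × 100 = 129.9

129.9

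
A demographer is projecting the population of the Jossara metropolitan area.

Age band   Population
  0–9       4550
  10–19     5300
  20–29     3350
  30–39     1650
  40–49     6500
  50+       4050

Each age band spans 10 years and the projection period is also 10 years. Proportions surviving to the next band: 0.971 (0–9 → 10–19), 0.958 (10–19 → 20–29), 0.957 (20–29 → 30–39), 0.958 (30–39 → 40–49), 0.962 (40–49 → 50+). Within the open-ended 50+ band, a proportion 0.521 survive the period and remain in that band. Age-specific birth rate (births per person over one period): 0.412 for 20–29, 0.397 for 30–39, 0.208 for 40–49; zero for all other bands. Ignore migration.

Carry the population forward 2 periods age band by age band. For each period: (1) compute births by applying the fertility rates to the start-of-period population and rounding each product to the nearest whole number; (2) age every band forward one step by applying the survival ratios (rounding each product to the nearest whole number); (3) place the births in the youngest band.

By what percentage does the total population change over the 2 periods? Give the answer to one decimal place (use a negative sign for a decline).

Numbering the bands 1..6 from youngest to oldest:
Period 1.
Births: 3350 * 0.412 = 1380 ; 1650 * 0.397 = 655 ; 6500 * 0.208 = 1352 → total 3387
Band 2: 4550 * 0.971 = 4418
Band 3: 5300 * 0.958 = 5077
Band 4: 3350 * 0.957 = 3206
Band 5: 1650 * 0.958 = 1581
Band 6: 6500 * 0.962 + 4050 * 0.521 = 6253 + 2110 = 8363
Giving 3387 / 4418 / 5077 / 3206 / 1581 / 8363.
Period 2.
Births: 5077 * 0.412 = 2092 ; 3206 * 0.397 = 1273 ; 1581 * 0.208 = 329 → total 3694
Band 2: 3387 * 0.971 = 3289
Band 3: 4418 * 0.958 = 4232
Band 4: 5077 * 0.957 = 4859
Band 5: 3206 * 0.958 = 3071
Band 6: 1581 * 0.962 + 8363 * 0.521 = 1521 + 4357 = 5878
Giving 3694 / 3289 / 4232 / 4859 / 3071 / 5878.
Total: 25400 → 25023; change = -377; percentage change = -1.5%

-1.5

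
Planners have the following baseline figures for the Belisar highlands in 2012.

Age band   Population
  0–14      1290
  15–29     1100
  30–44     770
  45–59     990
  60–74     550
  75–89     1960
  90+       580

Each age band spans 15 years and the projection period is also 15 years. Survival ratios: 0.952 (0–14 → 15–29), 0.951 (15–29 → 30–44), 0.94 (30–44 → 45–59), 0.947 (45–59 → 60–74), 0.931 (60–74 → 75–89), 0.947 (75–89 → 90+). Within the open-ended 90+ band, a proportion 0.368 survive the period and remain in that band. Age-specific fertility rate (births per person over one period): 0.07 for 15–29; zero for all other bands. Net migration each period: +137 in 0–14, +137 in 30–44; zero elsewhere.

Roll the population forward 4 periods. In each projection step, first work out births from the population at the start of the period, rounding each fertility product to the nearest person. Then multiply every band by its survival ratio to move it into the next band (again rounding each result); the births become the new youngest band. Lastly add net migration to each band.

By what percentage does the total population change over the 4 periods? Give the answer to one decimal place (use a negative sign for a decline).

-42.5

Period 1:
Births: 1100 × 0.07 = 77
15–29: 1290 × 0.952 = 1228
30–44: 1100 × 0.951 = 1046
45–59: 770 × 0.94 = 724
60–74: 990 × 0.947 = 938
75–89: 550 × 0.931 = 512
90+: 1960 × 0.947 + 580 × 0.368 = 1856 + 213 = 2069
Net migration: 0–14 + 137 → 214; 30–44 + 137 → 1183
Population now: 0–14=214, 15–29=1228, 30–44=1183, 45–59=724, 60–74=938, 75–89=512, 90+=2069
Period 2:
Births: 1228 × 0.07 = 86
15–29: 214 × 0.952 = 204
30–44: 1228 × 0.951 = 1168
45–59: 1183 × 0.94 = 1112
60–74: 724 × 0.947 = 686
75–89: 938 × 0.931 = 873
90+: 512 × 0.947 + 2069 × 0.368 = 485 + 761 = 1246
Net migration: 0–14 + 137 → 223; 30–44 + 137 → 1305
Population now: 0–14=223, 15–29=204, 30–44=1305, 45–59=1112, 60–74=686, 75–89=873, 90+=1246
Period 3:
Births: 204 × 0.07 = 14
15–29: 223 × 0.952 = 212
30–44: 204 × 0.951 = 194
45–59: 1305 × 0.94 = 1227
60–74: 1112 × 0.947 = 1053
75–89: 686 × 0.931 = 639
90+: 873 × 0.947 + 1246 × 0.368 = 827 + 459 = 1286
Net migration: 0–14 + 137 → 151; 30–44 + 137 → 331
Population now: 0–14=151, 15–29=212, 30–44=331, 45–59=1227, 60–74=1053, 75–89=639, 90+=1286
Period 4:
Births: 212 × 0.07 = 15
15–29: 151 × 0.952 = 144
30–44: 212 × 0.951 = 202
45–59: 331 × 0.94 = 311
60–74: 1227 × 0.947 = 1162
75–89: 1053 × 0.931 = 980
90+: 639 × 0.947 + 1286 × 0.368 = 605 + 473 = 1078
Net migration: 0–14 + 137 → 152; 30–44 + 137 → 339
Population now: 0–14=152, 15–29=144, 30–44=339, 45–59=311, 60–74=1162, 75–89=980, 90+=1078
Total: 7240 → 4166; change = -3074; percentage change = -42.5%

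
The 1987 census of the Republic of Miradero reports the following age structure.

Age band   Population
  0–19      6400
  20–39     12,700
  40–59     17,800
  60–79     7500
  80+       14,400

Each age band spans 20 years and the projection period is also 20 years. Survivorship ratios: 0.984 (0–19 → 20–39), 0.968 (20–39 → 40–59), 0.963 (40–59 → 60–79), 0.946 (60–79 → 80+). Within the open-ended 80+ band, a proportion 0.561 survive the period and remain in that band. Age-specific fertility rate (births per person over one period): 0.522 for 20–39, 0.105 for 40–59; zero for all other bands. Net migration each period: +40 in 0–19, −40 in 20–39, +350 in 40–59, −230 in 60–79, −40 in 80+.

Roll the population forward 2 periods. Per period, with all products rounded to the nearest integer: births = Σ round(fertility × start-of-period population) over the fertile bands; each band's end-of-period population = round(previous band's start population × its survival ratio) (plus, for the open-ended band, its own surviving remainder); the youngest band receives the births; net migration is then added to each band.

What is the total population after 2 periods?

[period 1]
Births: 12700 * 0.522 = 6629, 17800 * 0.105 = 1869 → total 8498
20–39: 6400 * 0.984 = 6298
40–59: 12700 * 0.968 = 12294
60–79: 17800 * 0.963 = 17141
80+: 7500 * 0.946 + 14400 * 0.561 = 7095 + 8078 = 15173
Net migration: 0–19 + 40 → 8538; 20–39 − 40 → 6258; 40–59 + 350 → 12644; 60–79 − 230 → 16911; 80+ − 40 → 15133
Population now: 0–19=8538, 20–39=6258, 40–59=12644, 60–79=16911, 80+=15133
[period 2]
Births: 6258 * 0.522 = 3267, 12644 * 0.105 = 1328 → total 4595
20–39: 8538 * 0.984 = 8401
40–59: 6258 * 0.968 = 6058
60–79: 12644 * 0.963 = 12176
80+: 16911 * 0.946 + 15133 * 0.561 = 15998 + 8490 = 24488
Net migration: 0–19 + 40 → 4635; 20–39 − 40 → 8361; 40–59 + 350 → 6408; 60–79 − 230 → 11946; 80+ − 40 → 24448
Population now: 0–19=4635, 20–39=8361, 40–59=6408, 60–79=11946, 80+=24448
Total after period 2: 4635 + 8361 + 6408 + 11946 + 24448 = 55798

55798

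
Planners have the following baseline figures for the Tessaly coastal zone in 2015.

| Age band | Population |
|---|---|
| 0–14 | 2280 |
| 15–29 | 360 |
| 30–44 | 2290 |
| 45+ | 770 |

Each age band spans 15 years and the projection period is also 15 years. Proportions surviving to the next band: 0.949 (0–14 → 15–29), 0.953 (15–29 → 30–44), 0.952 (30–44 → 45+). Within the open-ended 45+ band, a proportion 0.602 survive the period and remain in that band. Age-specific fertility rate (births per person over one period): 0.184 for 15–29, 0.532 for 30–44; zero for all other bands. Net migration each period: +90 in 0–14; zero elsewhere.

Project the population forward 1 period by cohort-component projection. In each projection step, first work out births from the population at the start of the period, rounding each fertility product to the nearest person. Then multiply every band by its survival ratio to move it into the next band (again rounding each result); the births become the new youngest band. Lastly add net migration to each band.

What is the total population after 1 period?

6525

[period 1]
Births: 360 * 0.184 = 66, 2290 * 0.532 = 1218 — total 1284
15–29: 2280 * 0.949 = 2164
30–44: 360 * 0.953 = 343
45+: 2290 * 0.952 + 770 * 0.602 = 2180 + 464 = 2644
Net migration: 0–14 + 90 → 1374
Population now: 0–14=1374, 15–29=2164, 30–44=343, 45+=2644
Total after period 1: 1374 + 2164 + 343 + 2644 = 6525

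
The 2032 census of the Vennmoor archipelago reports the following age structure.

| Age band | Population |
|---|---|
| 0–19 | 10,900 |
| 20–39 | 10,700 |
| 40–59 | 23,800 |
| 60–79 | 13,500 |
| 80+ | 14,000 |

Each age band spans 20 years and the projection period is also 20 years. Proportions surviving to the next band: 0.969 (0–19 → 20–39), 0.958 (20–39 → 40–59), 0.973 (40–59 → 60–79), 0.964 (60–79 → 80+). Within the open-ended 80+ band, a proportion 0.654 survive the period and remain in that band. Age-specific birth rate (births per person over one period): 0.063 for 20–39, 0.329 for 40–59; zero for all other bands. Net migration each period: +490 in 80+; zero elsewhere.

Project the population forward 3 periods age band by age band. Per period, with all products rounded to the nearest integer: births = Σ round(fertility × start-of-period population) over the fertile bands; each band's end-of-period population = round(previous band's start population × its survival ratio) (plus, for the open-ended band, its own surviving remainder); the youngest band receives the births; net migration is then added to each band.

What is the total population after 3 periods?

60217

Call the groups 1 to 5, youngest first.
After projecting period 1:
Births: 10700 × 0.063 = 674 ; 23800 × 0.329 = 7830 → 8504
Group 2: 10900 × 0.969 = 10562
Group 3: 10700 × 0.958 = 10251
Group 4: 23800 × 0.973 = 23157
Group 5: 13500 × 0.964 + 14000 × 0.654 = 13014 + 9156 = 22170
Net migration: Group 5 + 490 → 22660
End of period: [8504, 10562, 10251, 23157, 22660]
After projecting period 2:
Births: 10562 × 0.063 = 665 ; 10251 × 0.329 = 3373 → 4038
Group 2: 8504 × 0.969 = 8240
Group 3: 10562 × 0.958 = 10118
Group 4: 10251 × 0.973 = 9974
Group 5: 23157 × 0.964 + 22660 × 0.654 = 22323 + 14820 = 37143
Net migration: Group 5 + 490 → 37633
End of period: [4038, 8240, 10118, 9974, 37633]
After projecting period 3:
Births: 8240 × 0.063 = 519 ; 10118 × 0.329 = 3329 → 3848
Group 2: 4038 × 0.969 = 3913
Group 3: 8240 × 0.958 = 7894
Group 4: 10118 × 0.973 = 9845
Group 5: 9974 × 0.964 + 37633 × 0.654 = 9615 + 24612 = 34227
Net migration: Group 5 + 490 → 34717
End of period: [3848, 3913, 7894, 9845, 34717]
Total after period 3: 3848 + 3913 + 7894 + 9845 + 34717 = 60217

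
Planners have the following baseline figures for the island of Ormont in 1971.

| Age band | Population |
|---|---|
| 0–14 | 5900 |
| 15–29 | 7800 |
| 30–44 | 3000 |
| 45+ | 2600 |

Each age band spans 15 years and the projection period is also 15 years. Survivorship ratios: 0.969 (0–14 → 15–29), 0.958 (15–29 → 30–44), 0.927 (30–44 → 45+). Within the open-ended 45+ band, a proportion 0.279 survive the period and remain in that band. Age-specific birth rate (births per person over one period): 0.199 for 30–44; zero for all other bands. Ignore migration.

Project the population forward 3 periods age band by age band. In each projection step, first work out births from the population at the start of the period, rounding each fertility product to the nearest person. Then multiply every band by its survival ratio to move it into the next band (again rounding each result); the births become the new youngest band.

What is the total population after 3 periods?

After projecting period 1:
Births: 3000 * 0.199 = 597
15–29: 5900 * 0.969 = 5717
30–44: 7800 * 0.958 = 7472
45+: 3000 * 0.927 + 2600 * 0.279 = 2781 + 725 = 3506
→ [597, 5717, 7472, 3506]
After projecting period 2:
Births: 7472 * 0.199 = 1487
15–29: 597 * 0.969 = 578
30–44: 5717 * 0.958 = 5477
45+: 7472 * 0.927 + 3506 * 0.279 = 6927 + 978 = 7905
→ [1487, 578, 5477, 7905]
After projecting period 3:
Births: 5477 * 0.199 = 1090
15–29: 1487 * 0.969 = 1441
30–44: 578 * 0.958 = 554
45+: 5477 * 0.927 + 7905 * 0.279 = 5077 + 2205 = 7282
→ [1090, 1441, 554, 7282]
Total after period 3: 1090 + 1441 + 554 + 7282 = 10367

10367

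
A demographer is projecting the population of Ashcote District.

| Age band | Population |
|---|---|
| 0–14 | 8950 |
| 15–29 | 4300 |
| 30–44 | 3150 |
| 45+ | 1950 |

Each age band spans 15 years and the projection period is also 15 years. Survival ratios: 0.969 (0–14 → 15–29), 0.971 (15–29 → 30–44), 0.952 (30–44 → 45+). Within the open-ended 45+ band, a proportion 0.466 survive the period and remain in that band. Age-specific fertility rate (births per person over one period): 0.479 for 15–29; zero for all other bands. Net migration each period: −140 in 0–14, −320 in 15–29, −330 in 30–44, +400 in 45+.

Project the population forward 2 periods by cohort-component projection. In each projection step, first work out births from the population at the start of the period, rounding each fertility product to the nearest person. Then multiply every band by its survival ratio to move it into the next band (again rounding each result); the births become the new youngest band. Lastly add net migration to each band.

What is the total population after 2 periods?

19250

[period 1]
Births: 4300 × 0.479 = 2060
15–29: 8950 × 0.969 = 8673
30–44: 4300 × 0.971 = 4175
45+: 3150 × 0.952 + 1950 × 0.466 = 2999 + 909 = 3908
Net migration: 0–14 − 140 → 1920; 15–29 − 320 → 8353; 30–44 − 330 → 3845; 45+ + 400 → 4308
End of period: [1920, 8353, 3845, 4308]
[period 2]
Births: 8353 × 0.479 = 4001
15–29: 1920 × 0.969 = 1860
30–44: 8353 × 0.971 = 8111
45+: 3845 × 0.952 + 4308 × 0.466 = 3660 + 2008 = 5668
Net migration: 0–14 − 140 → 3861; 15–29 − 320 → 1540; 30–44 − 330 → 7781; 45+ + 400 → 6068
End of period: [3861, 1540, 7781, 6068]
Total after period 2: 3861 + 1540 + 7781 + 6068 = 19250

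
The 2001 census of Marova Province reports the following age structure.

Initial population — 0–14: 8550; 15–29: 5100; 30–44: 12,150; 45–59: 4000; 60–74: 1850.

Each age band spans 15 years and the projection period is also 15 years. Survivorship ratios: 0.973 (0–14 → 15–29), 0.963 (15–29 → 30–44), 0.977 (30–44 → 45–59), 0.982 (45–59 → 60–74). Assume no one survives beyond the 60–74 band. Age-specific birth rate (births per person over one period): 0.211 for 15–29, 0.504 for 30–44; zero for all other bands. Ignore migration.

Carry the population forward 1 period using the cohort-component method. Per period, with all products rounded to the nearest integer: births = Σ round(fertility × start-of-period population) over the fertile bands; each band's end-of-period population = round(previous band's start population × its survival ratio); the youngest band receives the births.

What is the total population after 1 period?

36229

After projecting period 1:
Births: 5100 × 0.211 = 1076  |  12150 × 0.504 = 6124 → 7200
15–29: 8550 × 0.973 = 8319
30–44: 5100 × 0.963 = 4911
45–59: 12150 × 0.977 = 11871
60–74: 4000 × 0.982 = 3928
→ [7200, 8319, 4911, 11871, 3928]
Total after period 1: 7200 + 8319 + 4911 + 11871 + 3928 = 36229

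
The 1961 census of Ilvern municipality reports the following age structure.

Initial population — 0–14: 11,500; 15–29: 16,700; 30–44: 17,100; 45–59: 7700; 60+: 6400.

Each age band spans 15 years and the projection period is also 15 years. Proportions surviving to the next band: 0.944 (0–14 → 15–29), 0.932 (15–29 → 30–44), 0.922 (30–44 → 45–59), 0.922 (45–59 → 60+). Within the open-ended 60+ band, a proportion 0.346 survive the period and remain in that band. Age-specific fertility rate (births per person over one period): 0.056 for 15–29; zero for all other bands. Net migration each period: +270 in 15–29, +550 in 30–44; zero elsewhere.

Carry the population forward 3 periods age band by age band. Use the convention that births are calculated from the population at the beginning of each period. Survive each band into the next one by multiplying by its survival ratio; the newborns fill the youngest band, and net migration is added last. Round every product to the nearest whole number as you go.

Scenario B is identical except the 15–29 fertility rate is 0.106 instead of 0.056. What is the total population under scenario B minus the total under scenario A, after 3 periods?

Call the groups 1 to 5, youngest first.
[period 1]
Births: 16700 * 0.056 = 935
Group 2: 11500 * 0.944 = 10856
Group 3: 16700 * 0.932 = 15564
Group 4: 17100 * 0.922 = 15766
Group 5: 7700 * 0.922 + 6400 * 0.346 = 7099 + 2214 = 9313
Net migration: Group 2 + 270 → 11126; Group 3 + 550 → 16114
Giving 935 / 11126 / 16114 / 15766 / 9313.
[period 2]
Births: 11126 * 0.056 = 623
Group 2: 935 * 0.944 = 883
Group 3: 11126 * 0.932 = 10369
Group 4: 16114 * 0.922 = 14857
Group 5: 15766 * 0.922 + 9313 * 0.346 = 14536 + 3222 = 17758
Net migration: Group 2 + 270 → 1153; Group 3 + 550 → 10919
Giving 623 / 1153 / 10919 / 14857 / 17758.
[period 3]
Births: 1153 * 0.056 = 65
Group 2: 623 * 0.944 = 588
Group 3: 1153 * 0.932 = 1075
Group 4: 10919 * 0.922 = 10067
Group 5: 14857 * 0.922 + 17758 * 0.346 = 13698 + 6144 = 19842
Net migration: Group 2 + 270 → 858; Group 3 + 550 → 1625
Giving 65 / 858 / 1625 / 10067 / 19842.
Scenario A total after 3 periods: 32457
Scenario B projection —
[period 1]
Births: 16700 * 0.106 = 1770
Group 2: 11500 * 0.944 = 10856
Group 3: 16700 * 0.932 = 15564
Group 4: 17100 * 0.922 = 15766
Group 5: 7700 * 0.922 + 6400 * 0.346 = 7099 + 2214 = 9313
Net migration: Group 2 + 270 → 11126; Group 3 + 550 → 16114
Giving 1770 / 11126 / 16114 / 15766 / 9313.
[period 2]
Births: 11126 * 0.106 = 1179
Group 2: 1770 * 0.944 = 1671
Group 3: 11126 * 0.932 = 10369
Group 4: 16114 * 0.922 = 14857
Group 5: 15766 * 0.922 + 9313 * 0.346 = 14536 + 3222 = 17758
Net migration: Group 2 + 270 → 1941; Group 3 + 550 → 10919
Giving 1179 / 1941 / 10919 / 14857 / 17758.
[period 3]
Births: 1941 * 0.106 = 206
Group 2: 1179 * 0.944 = 1113
Group 3: 1941 * 0.932 = 1809
Group 4: 10919 * 0.922 = 10067
Group 5: 14857 * 0.922 + 17758 * 0.346 = 13698 + 6144 = 19842
Net migration: Group 2 + 270 → 1383; Group 3 + 550 → 2359
Giving 206 / 1383 / 2359 / 10067 / 19842.
Scenario B total after 3 periods: 33857
Difference B − A = 33857 − 32457 = 1400

1400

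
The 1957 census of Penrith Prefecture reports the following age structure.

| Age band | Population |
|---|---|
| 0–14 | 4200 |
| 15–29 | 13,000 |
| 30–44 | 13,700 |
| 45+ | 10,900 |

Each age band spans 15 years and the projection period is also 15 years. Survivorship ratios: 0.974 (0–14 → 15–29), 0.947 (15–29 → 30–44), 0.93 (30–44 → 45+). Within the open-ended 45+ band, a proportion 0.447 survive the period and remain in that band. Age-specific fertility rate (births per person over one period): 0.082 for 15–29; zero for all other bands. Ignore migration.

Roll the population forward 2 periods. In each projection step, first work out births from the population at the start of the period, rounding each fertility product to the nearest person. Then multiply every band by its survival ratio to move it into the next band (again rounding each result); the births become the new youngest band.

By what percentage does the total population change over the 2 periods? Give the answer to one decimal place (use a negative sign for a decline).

Numbering the groups 1..4 from youngest to oldest:
After projecting period 1:
Births: 13000 × 0.082 = 1066
Group 2: 4200 × 0.974 = 4091
Group 3: 13000 × 0.947 = 12311
Group 4: 13700 × 0.93 + 10900 × 0.447 = 12741 + 4872 = 17613
→ [1066, 4091, 12311, 17613]
After projecting period 2:
Births: 4091 × 0.082 = 335
Group 2: 1066 × 0.974 = 1038
Group 3: 4091 × 0.947 = 3874
Group 4: 12311 × 0.93 + 17613 × 0.447 = 11449 + 7873 = 19322
→ [335, 1038, 3874, 19322]
Total: 41800 → 24569; change = -17231; percentage change = -41.2%

-41.2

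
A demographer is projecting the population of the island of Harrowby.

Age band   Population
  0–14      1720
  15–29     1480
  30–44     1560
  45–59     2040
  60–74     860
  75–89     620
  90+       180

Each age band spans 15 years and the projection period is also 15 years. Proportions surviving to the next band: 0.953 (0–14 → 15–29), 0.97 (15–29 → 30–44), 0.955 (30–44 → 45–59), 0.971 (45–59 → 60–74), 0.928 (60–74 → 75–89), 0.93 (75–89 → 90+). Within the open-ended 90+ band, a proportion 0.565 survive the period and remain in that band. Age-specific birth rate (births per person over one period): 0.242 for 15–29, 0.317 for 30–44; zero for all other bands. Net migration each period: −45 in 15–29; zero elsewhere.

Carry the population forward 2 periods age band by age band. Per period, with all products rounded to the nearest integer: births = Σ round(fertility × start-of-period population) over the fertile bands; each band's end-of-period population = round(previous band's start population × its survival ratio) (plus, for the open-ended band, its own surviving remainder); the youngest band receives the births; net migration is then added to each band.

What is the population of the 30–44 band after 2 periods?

Period 1:
Births: 1480 * 0.242 = 358, 1560 * 0.317 = 495 ⇒ total 853
15–29: 1720 * 0.953 = 1639
30–44: 1480 * 0.97 = 1436
45–59: 1560 * 0.955 = 1490
60–74: 2040 * 0.971 = 1981
75–89: 860 * 0.928 = 798
90+: 620 * 0.93 + 180 * 0.565 = 577 + 102 = 679
Net migration: 15–29 − 45 → 1594
Population now: 0–14=853, 15–29=1594, 30–44=1436, 45–59=1490, 60–74=1981, 75–89=798, 90+=679
Period 2:
Births: 1594 * 0.242 = 386, 1436 * 0.317 = 455 ⇒ total 841
15–29: 853 * 0.953 = 813
30–44: 1594 * 0.97 = 1546
45–59: 1436 * 0.955 = 1371
60–74: 1490 * 0.971 = 1447
75–89: 1981 * 0.928 = 1838
90+: 798 * 0.93 + 679 * 0.565 = 742 + 384 = 1126
Net migration: 15–29 − 45 → 768
Population now: 0–14=841, 15–29=768, 30–44=1546, 45–59=1371, 60–74=1447, 75–89=1838, 90+=1126

1546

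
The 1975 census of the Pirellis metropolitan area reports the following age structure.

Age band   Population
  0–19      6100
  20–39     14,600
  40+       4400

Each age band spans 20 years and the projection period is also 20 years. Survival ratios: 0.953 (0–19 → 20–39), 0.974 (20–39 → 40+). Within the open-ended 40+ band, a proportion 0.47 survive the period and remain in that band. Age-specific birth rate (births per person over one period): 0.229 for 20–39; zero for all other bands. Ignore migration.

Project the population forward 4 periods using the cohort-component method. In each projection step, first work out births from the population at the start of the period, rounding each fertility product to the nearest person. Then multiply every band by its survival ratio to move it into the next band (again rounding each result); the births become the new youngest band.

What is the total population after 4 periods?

Numbering the groups 1..3 from youngest to oldest:
— Period 1 —
Births: 14600 * 0.229 = 3343
Group 2: 6100 * 0.953 = 5813
Group 3: 14600 * 0.974 + 4400 * 0.47 = 14220 + 2068 = 16288
End of period: [3343, 5813, 16288]
— Period 2 —
Births: 5813 * 0.229 = 1331
Group 2: 3343 * 0.953 = 3186
Group 3: 5813 * 0.974 + 16288 * 0.47 = 5662 + 7655 = 13317
End of period: [1331, 3186, 13317]
— Period 3 —
Births: 3186 * 0.229 = 730
Group 2: 1331 * 0.953 = 1268
Group 3: 3186 * 0.974 + 13317 * 0.47 = 3103 + 6259 = 9362
End of period: [730, 1268, 9362]
— Period 4 —
Births: 1268 * 0.229 = 290
Group 2: 730 * 0.953 = 696
Group 3: 1268 * 0.974 + 9362 * 0.47 = 1235 + 4400 = 5635
End of period: [290, 696, 5635]
Total after period 4: 290 + 696 + 5635 = 6621

6621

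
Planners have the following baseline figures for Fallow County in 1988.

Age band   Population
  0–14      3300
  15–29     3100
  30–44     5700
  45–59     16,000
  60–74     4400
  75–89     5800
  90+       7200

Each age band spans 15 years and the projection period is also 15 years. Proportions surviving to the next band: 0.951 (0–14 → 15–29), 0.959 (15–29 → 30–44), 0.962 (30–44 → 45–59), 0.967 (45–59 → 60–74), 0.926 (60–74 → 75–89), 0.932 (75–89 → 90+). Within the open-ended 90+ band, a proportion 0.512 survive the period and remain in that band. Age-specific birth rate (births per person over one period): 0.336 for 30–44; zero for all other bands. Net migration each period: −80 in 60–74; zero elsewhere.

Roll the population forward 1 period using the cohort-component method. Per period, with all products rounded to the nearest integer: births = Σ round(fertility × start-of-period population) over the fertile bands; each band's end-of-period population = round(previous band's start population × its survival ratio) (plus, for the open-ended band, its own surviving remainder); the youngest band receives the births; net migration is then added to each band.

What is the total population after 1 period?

42067

After projecting period 1:
Births: 5700 * 0.336 = 1915
15–29: 3300 * 0.951 = 3138
30–44: 3100 * 0.959 = 2973
45–59: 5700 * 0.962 = 5483
60–74: 16000 * 0.967 = 15472
75–89: 4400 * 0.926 = 4074
90+: 5800 * 0.932 + 7200 * 0.512 = 5406 + 3686 = 9092
Net migration: 60–74 − 80 → 15392
End of period: [1915, 3138, 2973, 5483, 15392, 4074, 9092]
Total after period 1: 1915 + 3138 + 2973 + 5483 + 15392 + 4074 + 9092 = 42067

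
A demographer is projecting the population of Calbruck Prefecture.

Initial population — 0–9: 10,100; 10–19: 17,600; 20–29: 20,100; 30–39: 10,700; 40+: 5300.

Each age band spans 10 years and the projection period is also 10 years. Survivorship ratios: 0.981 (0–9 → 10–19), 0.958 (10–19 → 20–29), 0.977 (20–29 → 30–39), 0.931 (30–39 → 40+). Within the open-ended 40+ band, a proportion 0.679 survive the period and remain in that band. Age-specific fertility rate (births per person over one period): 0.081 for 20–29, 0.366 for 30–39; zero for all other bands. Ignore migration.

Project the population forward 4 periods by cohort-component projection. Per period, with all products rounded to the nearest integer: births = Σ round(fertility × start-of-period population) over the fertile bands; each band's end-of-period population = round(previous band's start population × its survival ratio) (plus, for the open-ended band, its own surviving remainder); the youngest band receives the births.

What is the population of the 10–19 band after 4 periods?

6669

Numbering the bands 1..5 from youngest to oldest:
Period 1.
Births: 20100 × 0.081 = 1628 ; 10700 × 0.366 = 3916 → total 5544
Band 2: 10100 × 0.981 = 9908
Band 3: 17600 × 0.958 = 16861
Band 4: 20100 × 0.977 = 19638
Band 5: 10700 × 0.931 + 5300 × 0.679 = 9962 + 3599 = 13561
Giving 5544 / 9908 / 16861 / 19638 / 13561.
Period 2.
Births: 16861 × 0.081 = 1366 ; 19638 × 0.366 = 7188 → total 8554
Band 2: 5544 × 0.981 = 5439
Band 3: 9908 × 0.958 = 9492
Band 4: 16861 × 0.977 = 16473
Band 5: 19638 × 0.931 + 13561 × 0.679 = 18283 + 9208 = 27491
Giving 8554 / 5439 / 9492 / 16473 / 27491.
Period 3.
Births: 9492 × 0.081 = 769 ; 16473 × 0.366 = 6029 → total 6798
Band 2: 8554 × 0.981 = 8391
Band 3: 5439 × 0.958 = 5211
Band 4: 9492 × 0.977 = 9274
Band 5: 16473 × 0.931 + 27491 × 0.679 = 15336 + 18666 = 34002
Giving 6798 / 8391 / 5211 / 9274 / 34002.
Period 4.
Births: 5211 × 0.081 = 422 ; 9274 × 0.366 = 3394 → total 3816
Band 2: 6798 × 0.981 = 6669
Band 3: 8391 × 0.958 = 8039
Band 4: 5211 × 0.977 = 5091
Band 5: 9274 × 0.931 + 34002 × 0.679 = 8634 + 23087 = 31721
Giving 3816 / 6669 / 8039 / 5091 / 31721.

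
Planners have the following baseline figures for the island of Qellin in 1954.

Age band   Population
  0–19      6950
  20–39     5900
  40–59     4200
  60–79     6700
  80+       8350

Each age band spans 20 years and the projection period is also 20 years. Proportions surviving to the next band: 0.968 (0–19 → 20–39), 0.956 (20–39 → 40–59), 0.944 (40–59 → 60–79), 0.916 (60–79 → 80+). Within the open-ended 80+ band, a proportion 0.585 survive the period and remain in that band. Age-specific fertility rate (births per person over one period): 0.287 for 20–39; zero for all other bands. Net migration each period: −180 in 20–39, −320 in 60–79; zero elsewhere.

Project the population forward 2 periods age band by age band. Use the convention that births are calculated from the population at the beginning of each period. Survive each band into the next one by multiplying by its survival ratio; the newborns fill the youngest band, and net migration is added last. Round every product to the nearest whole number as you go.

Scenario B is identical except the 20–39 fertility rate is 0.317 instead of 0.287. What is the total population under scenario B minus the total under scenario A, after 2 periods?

(Groups numbered youngest = 1 to oldest = 5.)
After projecting period 1:
Births: 5900 × 0.287 = 1693
Group 2: 6950 × 0.968 = 6728
Group 3: 5900 × 0.956 = 5640
Group 4: 4200 × 0.944 = 3965
Group 5: 6700 × 0.916 + 8350 × 0.585 = 6137 + 4885 = 11022
Net migration: Group 2 − 180 → 6548; Group 4 − 320 → 3645
Giving 1693 / 6548 / 5640 / 3645 / 11022.
After projecting period 2:
Births: 6548 × 0.287 = 1879
Group 2: 1693 × 0.968 = 1639
Group 3: 6548 × 0.956 = 6260
Group 4: 5640 × 0.944 = 5324
Group 5: 3645 × 0.916 + 11022 × 0.585 = 3339 + 6448 = 9787
Net migration: Group 2 − 180 → 1459; Group 4 − 320 → 5004
Giving 1879 / 1459 / 6260 / 5004 / 9787.
Scenario A total after 2 periods: 24389
Scenario B projection —
After projecting period 1:
Births: 5900 × 0.317 = 1870
Group 2: 6950 × 0.968 = 6728
Group 3: 5900 × 0.956 = 5640
Group 4: 4200 × 0.944 = 3965
Group 5: 6700 × 0.916 + 8350 × 0.585 = 6137 + 4885 = 11022
Net migration: Group 2 − 180 → 6548; Group 4 − 320 → 3645
Giving 1870 / 6548 / 5640 / 3645 / 11022.
After projecting period 2:
Births: 6548 × 0.317 = 2076
Group 2: 1870 × 0.968 = 1810
Group 3: 6548 × 0.956 = 6260
Group 4: 5640 × 0.944 = 5324
Group 5: 3645 × 0.916 + 11022 × 0.585 = 3339 + 6448 = 9787
Net migration: Group 2 − 180 → 1630; Group 4 − 320 → 5004
Giving 2076 / 1630 / 6260 / 5004 / 9787.
Scenario B total after 2 periods: 24757
Difference B − A = 24757 − 24389 = 368

368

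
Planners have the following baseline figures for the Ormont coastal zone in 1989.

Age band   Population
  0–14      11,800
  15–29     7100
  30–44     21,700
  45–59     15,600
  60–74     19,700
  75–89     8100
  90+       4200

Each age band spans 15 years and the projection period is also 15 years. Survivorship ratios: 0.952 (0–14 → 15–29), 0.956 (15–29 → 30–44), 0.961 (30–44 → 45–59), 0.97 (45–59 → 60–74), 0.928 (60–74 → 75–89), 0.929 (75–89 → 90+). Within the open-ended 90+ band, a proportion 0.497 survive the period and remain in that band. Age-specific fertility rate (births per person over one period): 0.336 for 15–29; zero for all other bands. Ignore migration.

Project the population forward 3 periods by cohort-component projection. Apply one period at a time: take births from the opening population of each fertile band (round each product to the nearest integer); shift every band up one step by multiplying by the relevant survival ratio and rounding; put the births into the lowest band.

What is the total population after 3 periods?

65808

(Groups numbered youngest = 1 to oldest = 7.)
After projecting period 1:
Births: 7100 × 0.336 = 2386
Group 2: 11800 × 0.952 = 11234
Group 3: 7100 × 0.956 = 6788
Group 4: 21700 × 0.961 = 20854
Group 5: 15600 × 0.97 = 15132
Group 6: 19700 × 0.928 = 18282
Group 7: 8100 × 0.929 + 4200 × 0.497 = 7525 + 2087 = 9612
Giving 2386 / 11234 / 6788 / 20854 / 15132 / 18282 / 9612.
After projecting period 2:
Births: 11234 × 0.336 = 3775
Group 2: 2386 × 0.952 = 2271
Group 3: 11234 × 0.956 = 10740
Group 4: 6788 × 0.961 = 6523
Group 5: 20854 × 0.97 = 20228
Group 6: 15132 × 0.928 = 14042
Group 7: 18282 × 0.929 + 9612 × 0.497 = 16984 + 4777 = 21761
Giving 3775 / 2271 / 10740 / 6523 / 20228 / 14042 / 21761.
After projecting period 3:
Births: 2271 × 0.336 = 763
Group 2: 3775 × 0.952 = 3594
Group 3: 2271 × 0.956 = 2171
Group 4: 10740 × 0.961 = 10321
Group 5: 6523 × 0.97 = 6327
Group 6: 20228 × 0.928 = 18772
Group 7: 14042 × 0.929 + 21761 × 0.497 = 13045 + 10815 = 23860
Giving 763 / 3594 / 2171 / 10321 / 6327 / 18772 / 23860.
Total after period 3: 763 + 3594 + 2171 + 10321 + 6327 + 18772 + 23860 = 65808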